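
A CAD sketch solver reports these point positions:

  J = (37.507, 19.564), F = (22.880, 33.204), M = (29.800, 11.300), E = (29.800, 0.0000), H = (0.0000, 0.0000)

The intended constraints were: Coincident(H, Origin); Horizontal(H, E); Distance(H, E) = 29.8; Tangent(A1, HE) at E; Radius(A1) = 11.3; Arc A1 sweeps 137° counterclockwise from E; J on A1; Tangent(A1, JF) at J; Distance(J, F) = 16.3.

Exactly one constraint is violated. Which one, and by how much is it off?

Distance(J, F) = 16.3 — off by 3.70.

H = (0.00, 0.00) ✓; H.y = 0.00, E.y = 0.00 ✓; |HE| = 29.80 ✓; ∠(ME, EH) = 90.00° ✓; |ME| = 11.30 ✓; bearing(M→J) − bearing(M→E) = 137.0° ✓; |MJ| = 11.30 ✓; ∠(MJ, JF) = 90.00° ✓; |JF| = 20.00 ✗.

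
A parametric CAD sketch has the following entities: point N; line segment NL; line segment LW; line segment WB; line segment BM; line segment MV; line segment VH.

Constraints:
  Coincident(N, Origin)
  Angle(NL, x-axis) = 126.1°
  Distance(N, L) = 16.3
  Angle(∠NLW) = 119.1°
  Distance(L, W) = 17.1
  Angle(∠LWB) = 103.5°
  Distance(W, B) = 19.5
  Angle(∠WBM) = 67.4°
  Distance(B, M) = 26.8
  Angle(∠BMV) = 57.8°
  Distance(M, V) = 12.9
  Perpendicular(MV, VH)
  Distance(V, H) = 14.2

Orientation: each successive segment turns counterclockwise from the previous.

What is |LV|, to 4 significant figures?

6.247

∠WBM = 67.4° gives BM at 16.10° from the x-axis; with |BM| = 26.8, M = (-3.035, -0.8563). ∠BMV = 57.8° gives MV at 138.3° from the x-axis; with |MV| = 12.9, V = (-12.67, 7.725). Then |LV| = |V − L| = 6.247.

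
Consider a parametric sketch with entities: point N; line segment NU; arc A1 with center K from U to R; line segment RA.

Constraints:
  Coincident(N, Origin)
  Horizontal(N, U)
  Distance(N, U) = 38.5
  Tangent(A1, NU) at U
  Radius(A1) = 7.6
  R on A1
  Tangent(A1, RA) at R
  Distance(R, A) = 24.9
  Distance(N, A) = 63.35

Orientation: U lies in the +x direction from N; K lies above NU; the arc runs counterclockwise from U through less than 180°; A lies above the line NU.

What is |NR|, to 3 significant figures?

45.0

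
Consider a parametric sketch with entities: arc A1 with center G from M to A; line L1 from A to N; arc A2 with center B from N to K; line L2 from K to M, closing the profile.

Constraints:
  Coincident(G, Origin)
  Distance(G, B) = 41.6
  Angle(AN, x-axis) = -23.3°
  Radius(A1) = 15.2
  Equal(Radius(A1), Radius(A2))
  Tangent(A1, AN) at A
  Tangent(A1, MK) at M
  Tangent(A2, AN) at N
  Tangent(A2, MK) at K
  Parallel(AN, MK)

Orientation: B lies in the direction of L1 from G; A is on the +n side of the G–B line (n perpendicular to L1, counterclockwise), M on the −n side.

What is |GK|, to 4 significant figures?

44.29

Tangency of A1 to both parallel lines with radius 15.2 puts A and M at G ± 15.2·n: A = (6.012, 13.96), M = (-6.012, -13.96). Equal radii place N and K the same way about B: N = B + 15.2·n = (44.22, -2.494), K = B − 15.2·n = (32.20, -30.42). Then |GK| = |K − G| = 44.29.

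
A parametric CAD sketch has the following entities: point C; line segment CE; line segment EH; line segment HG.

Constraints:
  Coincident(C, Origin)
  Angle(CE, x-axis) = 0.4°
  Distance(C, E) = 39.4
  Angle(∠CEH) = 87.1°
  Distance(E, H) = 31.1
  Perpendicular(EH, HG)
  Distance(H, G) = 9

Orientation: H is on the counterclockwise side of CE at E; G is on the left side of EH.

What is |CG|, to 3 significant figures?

42.1

∠CEH = 87.1°, so EH runs at 0.4° + (180° − 87.1°) = 93.3° from the x-axis; with |EH| = 31.1, H = E + 31.1·(cos 93.3°, sin 93.3°) = (37.6, 31.3). The perpendicularity gives HG at right angles to EH; with |HG| = 9.0 on the left of EH, G = H + 9.0·(-0.998, -0.0576) = (28.6, 30.8). Then |CG| = |G − C| = 42.1.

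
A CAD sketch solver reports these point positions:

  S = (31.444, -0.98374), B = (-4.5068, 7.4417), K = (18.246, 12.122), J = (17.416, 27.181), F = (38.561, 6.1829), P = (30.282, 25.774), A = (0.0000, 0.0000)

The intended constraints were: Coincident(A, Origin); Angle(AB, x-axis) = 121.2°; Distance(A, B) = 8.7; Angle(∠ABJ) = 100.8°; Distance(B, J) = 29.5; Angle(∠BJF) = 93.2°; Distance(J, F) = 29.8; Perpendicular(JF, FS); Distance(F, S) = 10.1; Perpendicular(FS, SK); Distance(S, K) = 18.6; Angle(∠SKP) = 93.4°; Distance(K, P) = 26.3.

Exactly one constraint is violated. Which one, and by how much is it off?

Distance(K, P) = 26.3 — off by 8.10.

A = (0.00, 0.00) ✓; AB at 121.2° ✓; |AB| = 8.700 ✓; ∠ABJ = 100.8° ✓; |BJ| = 29.50 ✓; ∠BJF = 93.20° ✓; |JF| = 29.80 ✓; ∠(JF, FS) = 90.00° ✓; |FS| = 10.10 ✓; ∠(FS, SK) = 90.00° ✓; |SK| = 18.60 ✓; ∠SKP = 93.40° ✓; |KP| = 18.20 ✗.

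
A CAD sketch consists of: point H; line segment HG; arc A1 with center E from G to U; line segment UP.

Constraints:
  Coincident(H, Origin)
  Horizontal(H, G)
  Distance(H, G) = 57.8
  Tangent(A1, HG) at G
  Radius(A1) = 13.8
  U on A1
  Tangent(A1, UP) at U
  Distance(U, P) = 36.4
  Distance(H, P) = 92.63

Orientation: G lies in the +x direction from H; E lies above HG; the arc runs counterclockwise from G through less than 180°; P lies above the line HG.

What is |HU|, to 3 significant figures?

71.8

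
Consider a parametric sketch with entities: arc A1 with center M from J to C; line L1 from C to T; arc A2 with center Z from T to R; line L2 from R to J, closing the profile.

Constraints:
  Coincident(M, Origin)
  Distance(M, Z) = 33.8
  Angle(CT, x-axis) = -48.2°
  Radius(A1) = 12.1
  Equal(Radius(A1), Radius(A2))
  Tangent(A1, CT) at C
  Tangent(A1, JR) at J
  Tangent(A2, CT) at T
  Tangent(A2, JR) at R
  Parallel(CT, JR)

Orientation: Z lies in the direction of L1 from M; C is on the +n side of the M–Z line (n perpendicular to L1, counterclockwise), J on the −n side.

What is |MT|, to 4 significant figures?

35.90

The slot axis is L1's direction at -48.2°, so u = (cos -48.2°, sin -48.2°) = (0.6665, -0.7455) and n = (−sin -48.2°, cos -48.2°) = (0.7455, 0.6665). M is at the origin and Z lies 33.8 along u from M, so Z = 33.8·u = (22.53, -25.20). Tangency of A1 to both parallel lines with radius 12.1 puts C and J at M ± 12.1·n: C = (9.020, 8.065), J = (-9.020, -8.065). Equal radii place T and R the same way about Z: T = Z + 12.1·n = (31.55, -17.13), R = Z − 12.1·n = (13.51, -33.26). Then |MT| = |T − M| = 35.90.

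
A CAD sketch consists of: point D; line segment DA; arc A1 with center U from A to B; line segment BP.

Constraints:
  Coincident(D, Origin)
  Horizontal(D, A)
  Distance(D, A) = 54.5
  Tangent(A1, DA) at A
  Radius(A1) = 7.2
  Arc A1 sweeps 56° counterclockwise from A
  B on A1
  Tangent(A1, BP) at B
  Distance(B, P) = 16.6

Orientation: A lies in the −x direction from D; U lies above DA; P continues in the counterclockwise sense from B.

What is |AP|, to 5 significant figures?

22.791

On A1, A sits at bearing -90° from U; a 56° counterclockwise sweep puts B at bearing -34°, so B = U + 7.2·(cos -34°, sin -34°) = (-48.531, 3.1738). The tangent condition forces UB to be normal to BP, so BP runs along (−sin -34°, cos -34°); with |BP| = 16.6, P = (-39.248, 16.936). Then |AP| = |P − A| = 22.791.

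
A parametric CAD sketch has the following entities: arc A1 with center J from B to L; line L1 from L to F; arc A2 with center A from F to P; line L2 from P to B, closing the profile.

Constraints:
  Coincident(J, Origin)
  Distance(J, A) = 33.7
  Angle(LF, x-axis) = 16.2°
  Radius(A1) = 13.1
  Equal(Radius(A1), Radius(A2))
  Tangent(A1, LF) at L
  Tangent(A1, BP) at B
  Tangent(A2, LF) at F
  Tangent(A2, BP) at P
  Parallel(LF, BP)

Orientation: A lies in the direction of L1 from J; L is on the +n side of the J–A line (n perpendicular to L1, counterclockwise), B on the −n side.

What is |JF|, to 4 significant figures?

36.16

Tangency of A1 to both parallel lines with radius 13.1 puts L and B at J ± 13.1·n: L = (-3.655, 12.58), B = (3.655, -12.58). Equal radii place F and P the same way about A: F = A + 13.1·n = (28.71, 21.98), P = A − 13.1·n = (36.02, -3.178). Then |JF| = |F − J| = 36.16.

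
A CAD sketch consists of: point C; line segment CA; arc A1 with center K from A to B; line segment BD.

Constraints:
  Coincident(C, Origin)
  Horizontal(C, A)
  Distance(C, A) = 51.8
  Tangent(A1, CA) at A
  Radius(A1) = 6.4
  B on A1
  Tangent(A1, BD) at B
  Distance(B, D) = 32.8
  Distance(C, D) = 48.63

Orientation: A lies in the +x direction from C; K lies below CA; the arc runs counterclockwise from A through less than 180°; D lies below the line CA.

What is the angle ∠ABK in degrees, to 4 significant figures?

55.52°

Checks: |CA| = 51.80 ✓; |KB| = 6.400 ✓; ∠(KB, BD) = 90.00° ✓; |BD| = 32.80 ✓; |CD| = 48.63 ✓.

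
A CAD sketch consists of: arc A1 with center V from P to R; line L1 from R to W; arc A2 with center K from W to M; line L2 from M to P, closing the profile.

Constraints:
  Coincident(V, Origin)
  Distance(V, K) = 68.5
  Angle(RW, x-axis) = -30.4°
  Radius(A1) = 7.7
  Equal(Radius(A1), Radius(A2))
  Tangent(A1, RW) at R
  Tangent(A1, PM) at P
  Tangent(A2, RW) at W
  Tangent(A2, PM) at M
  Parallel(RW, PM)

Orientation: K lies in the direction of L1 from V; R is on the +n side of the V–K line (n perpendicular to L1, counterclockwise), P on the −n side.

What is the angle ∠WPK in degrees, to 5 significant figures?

6.2568°

The slot axis is L1's direction at -30.4°, so u = (cos -30.4°, sin -30.4°) = (0.86251, -0.50603) and n = (−sin -30.4°, cos -30.4°) = (0.50603, 0.86251). V is at the origin and K lies 68.5 along u from V, so K = 68.5·u = (59.082, -34.663). Tangency of A1 to both parallel lines with radius 7.7 puts R and P at V ± 7.7·n: R = (3.8965, 6.6414), P = (-3.8965, -6.6414). Equal radii place W and M the same way about K: W = K + 7.7·n = (62.979, -28.022), M = K − 7.7·n = (55.186, -41.305). Then cos ∠WPK = PW·PK / (|PW||PK|), giving 6.2568°.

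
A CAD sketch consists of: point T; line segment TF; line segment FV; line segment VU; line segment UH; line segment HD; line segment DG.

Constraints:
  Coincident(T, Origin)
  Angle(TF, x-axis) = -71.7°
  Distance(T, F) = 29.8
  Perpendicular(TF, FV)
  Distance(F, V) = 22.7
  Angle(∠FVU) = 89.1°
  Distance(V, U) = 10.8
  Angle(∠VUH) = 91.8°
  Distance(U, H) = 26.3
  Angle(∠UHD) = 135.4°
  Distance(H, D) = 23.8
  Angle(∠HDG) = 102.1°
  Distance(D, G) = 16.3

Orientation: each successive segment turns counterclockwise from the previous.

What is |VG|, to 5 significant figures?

39.995

T is at the origin; TF runs at -71.7° with length 29.8, so F = (9.3570, -28.293). TF ⟂ FV, so FV runs at 18.300°; with |FV| = 22.7, V = (30.909, -21.165). ∠FVU = 89.1° gives VU at 109.20° from the x-axis; with |VU| = 10.8, U = (27.357, -10.966). ∠VUH = 91.8° gives UH at -162.60° from the x-axis; with |UH| = 26.3, H = (2.2607, -18.831). ∠UHD = 135.4° gives HD at -118.00° from the x-axis; with |HD| = 23.8, D = (-8.9128, -39.845). ∠HDG = 102.1° gives DG at -40.100° from the x-axis; with |DG| = 16.3, G = (3.5554, -50.344). Then |VG| = |G − V| = 39.995.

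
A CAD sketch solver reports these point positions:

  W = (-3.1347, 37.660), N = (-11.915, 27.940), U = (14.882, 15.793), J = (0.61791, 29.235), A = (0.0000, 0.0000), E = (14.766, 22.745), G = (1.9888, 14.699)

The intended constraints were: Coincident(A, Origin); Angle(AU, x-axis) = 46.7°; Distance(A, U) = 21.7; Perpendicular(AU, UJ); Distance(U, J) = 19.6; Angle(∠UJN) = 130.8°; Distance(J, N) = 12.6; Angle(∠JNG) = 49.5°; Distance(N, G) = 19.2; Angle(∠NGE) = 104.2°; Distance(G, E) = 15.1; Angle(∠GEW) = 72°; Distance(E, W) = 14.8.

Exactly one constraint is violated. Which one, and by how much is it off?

Distance(E, W) = 14.8 — off by 8.50.

A = (0.00, 0.00) ✓; AU at 46.70° ✓; |AU| = 21.70 ✓; ∠(AU, UJ) = 90.00° ✓; |UJ| = 19.60 ✓; ∠UJN = 130.8° ✓; |JN| = 12.60 ✓; ∠JNG = 49.50° ✓; |NG| = 19.20 ✓; ∠NGE = 104.2° ✓; |GE| = 15.10 ✓; ∠GEW = 72.00° ✓; |EW| = 23.30 ✗.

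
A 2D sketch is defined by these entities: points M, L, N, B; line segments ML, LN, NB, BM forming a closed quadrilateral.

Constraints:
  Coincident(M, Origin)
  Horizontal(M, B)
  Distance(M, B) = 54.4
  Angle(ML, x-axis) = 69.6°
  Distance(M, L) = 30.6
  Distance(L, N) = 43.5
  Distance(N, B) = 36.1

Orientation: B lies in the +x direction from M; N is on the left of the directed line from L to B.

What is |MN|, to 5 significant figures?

64.560

Checks: |LN| = 43.50 ✓; |NB| = 36.10 ✓.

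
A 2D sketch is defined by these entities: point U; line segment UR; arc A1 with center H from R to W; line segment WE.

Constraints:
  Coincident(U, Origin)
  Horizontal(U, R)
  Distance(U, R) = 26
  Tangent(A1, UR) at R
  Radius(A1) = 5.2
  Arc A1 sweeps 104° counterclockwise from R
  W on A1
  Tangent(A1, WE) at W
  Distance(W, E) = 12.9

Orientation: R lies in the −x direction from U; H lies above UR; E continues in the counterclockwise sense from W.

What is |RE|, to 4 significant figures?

19.07

U is at the origin; U and R share the same y with |UR| = 26.0 and R on the −x side, so R = (-26.00, 0.000). The tangent condition forces HR to be normal to UR, so H = R + (0, 5.2) = (-26.00, 5.200). On A1, R sits at bearing -90° from H; a 104° counterclockwise sweep puts W at bearing 14°, so W = H + 5.2·(cos 14°, sin 14°) = (-20.95, 6.458). Since A1 is tangent to WE there, HW ⟂ WE, so WE runs along (−sin 14°, cos 14°); with |WE| = 12.9, E = (-24.08, 18.97). Then |RE| = |E − R| = 19.07.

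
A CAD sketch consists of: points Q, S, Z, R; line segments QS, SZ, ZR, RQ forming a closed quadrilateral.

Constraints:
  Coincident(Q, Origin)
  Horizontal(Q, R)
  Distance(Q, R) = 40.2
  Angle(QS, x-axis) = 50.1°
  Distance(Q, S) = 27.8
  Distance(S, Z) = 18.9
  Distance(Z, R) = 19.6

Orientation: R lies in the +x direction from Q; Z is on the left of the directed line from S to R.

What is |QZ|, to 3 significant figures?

41.4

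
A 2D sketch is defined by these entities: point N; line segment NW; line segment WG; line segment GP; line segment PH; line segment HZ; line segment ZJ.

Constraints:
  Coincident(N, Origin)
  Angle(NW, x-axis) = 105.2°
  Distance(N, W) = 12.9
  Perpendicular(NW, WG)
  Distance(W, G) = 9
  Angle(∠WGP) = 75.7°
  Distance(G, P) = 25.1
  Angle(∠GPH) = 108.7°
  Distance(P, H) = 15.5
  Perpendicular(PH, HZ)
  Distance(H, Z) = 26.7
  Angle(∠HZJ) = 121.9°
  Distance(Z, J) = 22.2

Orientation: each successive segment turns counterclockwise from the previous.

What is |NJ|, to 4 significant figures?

27.34

PH ⟂ HZ, so HZ runs at 100.8°; with |HZ| = 26.7, Z = (10.51, 17.37). ∠HZJ = 121.9° gives ZJ at 158.9° from the x-axis; with |ZJ| = 22.2, J = (-10.20, 25.37). Then |NJ| = |J − N| = 27.34.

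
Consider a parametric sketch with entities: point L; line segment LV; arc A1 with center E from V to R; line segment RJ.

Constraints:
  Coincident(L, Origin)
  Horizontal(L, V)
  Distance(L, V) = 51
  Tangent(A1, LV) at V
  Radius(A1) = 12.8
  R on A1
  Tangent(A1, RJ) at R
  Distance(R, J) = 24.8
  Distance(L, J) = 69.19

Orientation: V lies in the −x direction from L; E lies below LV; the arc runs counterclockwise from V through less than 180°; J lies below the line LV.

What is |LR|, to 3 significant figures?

65.4

Checks: |EV| = 12.80 ✓; |ER| = 12.80 ✓; ∠(ER, RJ) = 90.00° ✓; |RJ| = 24.80 ✓; |LJ| = 69.19 ✓.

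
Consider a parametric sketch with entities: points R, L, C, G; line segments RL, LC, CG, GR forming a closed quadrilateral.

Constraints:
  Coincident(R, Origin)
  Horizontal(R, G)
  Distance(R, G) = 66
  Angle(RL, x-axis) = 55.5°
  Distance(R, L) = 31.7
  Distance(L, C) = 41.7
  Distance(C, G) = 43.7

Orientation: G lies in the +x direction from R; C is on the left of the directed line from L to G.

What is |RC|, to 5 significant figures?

70.571

R is at the origin; R and G share the same y with |RG| = 66.0 and G in +x, so G = (66.0, 0). RL runs at 55.5° with |RL| = 31.7, so L = (17.955, 26.125). C is determined by |LC| = 41.7 and |CG| = 43.7 together: it lies at the intersection of circle(L, 41.7) and circle(G, 43.7). With |LG| = 54.688, the foot of the radical line on LG is 25.783 from L and the perpendicular offset is √(41.7² − 25.783²) = 32.774. Taking the left-of-LG solution: C = (56.262, 42.601).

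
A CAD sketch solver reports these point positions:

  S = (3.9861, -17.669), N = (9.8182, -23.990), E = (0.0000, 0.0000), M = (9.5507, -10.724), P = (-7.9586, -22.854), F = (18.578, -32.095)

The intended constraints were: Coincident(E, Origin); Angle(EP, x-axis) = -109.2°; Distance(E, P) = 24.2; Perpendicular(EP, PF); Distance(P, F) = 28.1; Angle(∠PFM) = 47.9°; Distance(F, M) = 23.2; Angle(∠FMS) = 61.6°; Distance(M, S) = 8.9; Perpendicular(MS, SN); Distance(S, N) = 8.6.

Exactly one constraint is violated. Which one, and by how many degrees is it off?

Perpendicular(MS, SN) — off by 8.60°.

E = (0.00, 0.00) ✓; EP at -109.2° ✓; |EP| = 24.20 ✓; ∠(EP, PF) = 90.00° ✓; |PF| = 28.10 ✓; ∠PFM = 47.90° ✓; |FM| = 23.20 ✓; ∠FMS = 61.60° ✓; |MS| = 8.899 ✓; ∠(MS, SN) = 81.40° ✗; |SN| = 8.600 ✓.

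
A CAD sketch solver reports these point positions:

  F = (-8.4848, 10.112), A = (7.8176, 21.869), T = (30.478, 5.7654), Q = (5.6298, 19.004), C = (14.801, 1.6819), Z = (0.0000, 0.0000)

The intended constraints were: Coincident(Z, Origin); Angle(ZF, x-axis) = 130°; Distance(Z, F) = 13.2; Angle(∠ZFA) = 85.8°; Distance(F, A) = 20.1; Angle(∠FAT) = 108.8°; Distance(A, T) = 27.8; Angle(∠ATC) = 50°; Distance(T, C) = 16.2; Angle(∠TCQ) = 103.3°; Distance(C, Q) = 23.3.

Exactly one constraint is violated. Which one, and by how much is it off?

Distance(C, Q) = 23.3 — off by 3.70.

Z = (0.00, 0.00) ✓; ZF at 130.0° ✓; |ZF| = 13.20 ✓; ∠ZFA = 85.80° ✓; |FA| = 20.10 ✓; ∠FAT = 108.8° ✓; |AT| = 27.80 ✓; ∠ATC = 50.00° ✓; |TC| = 16.20 ✓; ∠TCQ = 103.3° ✓; |CQ| = 19.60 ✗.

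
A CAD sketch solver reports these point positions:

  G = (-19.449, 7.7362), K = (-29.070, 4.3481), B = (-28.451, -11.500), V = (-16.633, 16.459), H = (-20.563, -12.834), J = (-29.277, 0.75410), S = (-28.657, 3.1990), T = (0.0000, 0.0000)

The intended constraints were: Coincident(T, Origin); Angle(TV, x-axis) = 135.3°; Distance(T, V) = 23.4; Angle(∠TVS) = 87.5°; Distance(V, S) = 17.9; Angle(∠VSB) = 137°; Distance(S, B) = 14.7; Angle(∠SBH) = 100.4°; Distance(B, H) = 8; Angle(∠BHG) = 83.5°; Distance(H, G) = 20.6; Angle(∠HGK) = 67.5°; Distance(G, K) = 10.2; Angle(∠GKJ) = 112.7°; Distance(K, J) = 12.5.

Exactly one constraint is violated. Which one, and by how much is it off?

Distance(K, J) = 12.5 — off by 8.90.

T = (0.00, 0.00) ✓; TV at 135.3° ✓; |TV| = 23.40 ✓; ∠TVS = 87.50° ✓; |VS| = 17.90 ✓; ∠VSB = 137.0° ✓; |SB| = 14.70 ✓; ∠SBH = 100.4° ✓; |BH| = 8.000 ✓; ∠BHG = 83.50° ✓; |HG| = 20.60 ✓; ∠HGK = 67.50° ✓; |GK| = 10.20 ✓; ∠GKJ = 112.7° ✓; |KJ| = 3.600 ✗.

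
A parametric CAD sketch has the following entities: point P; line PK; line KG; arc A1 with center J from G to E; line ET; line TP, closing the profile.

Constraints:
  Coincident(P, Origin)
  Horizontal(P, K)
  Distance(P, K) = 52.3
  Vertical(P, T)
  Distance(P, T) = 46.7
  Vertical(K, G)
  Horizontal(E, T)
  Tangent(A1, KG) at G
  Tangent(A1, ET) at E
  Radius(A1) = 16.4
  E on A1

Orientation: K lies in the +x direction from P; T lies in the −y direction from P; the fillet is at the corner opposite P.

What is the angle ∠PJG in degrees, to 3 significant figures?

140°

The virtual corner opposite P is at (52.3, -46.7). A1 meets KG tangentially, so JG is at right angles to KG and A1 meets ET tangentially, so JE is at right angles to ET, with radius 16.4, so the center J sits 16.4 in from both sides at J = (35.9, -30.3). That places the tangent points at G = (52.3, -30.3) on KG and E = (35.9, -46.7) on ET. Then cos ∠PJG = JP·JG / (|JP||JG|), giving 140°.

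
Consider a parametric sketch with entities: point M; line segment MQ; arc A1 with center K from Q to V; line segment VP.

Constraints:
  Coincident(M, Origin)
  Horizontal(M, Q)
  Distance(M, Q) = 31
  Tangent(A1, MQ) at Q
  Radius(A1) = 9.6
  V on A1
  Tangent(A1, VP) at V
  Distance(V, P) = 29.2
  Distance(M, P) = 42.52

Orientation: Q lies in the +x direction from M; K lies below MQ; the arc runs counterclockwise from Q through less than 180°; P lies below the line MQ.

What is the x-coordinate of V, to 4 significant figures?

21.43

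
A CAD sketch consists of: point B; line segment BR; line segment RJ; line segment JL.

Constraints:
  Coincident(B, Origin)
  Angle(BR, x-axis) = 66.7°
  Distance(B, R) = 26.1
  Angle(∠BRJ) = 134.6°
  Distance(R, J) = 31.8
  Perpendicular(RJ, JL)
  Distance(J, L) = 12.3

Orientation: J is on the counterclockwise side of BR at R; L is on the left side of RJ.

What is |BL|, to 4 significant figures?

50.52

B is at the origin; BR runs at 66.7° with length 26.1, so R = 26.1·(cos 66.7°, sin 66.7°) = (10.32, 23.97). ∠BRJ = 134.6°, so RJ runs at 66.7° + (180° − 134.6°) = 112.1° from the x-axis; with |RJ| = 31.8, J = R + 31.8·(cos 112.1°, sin 112.1°) = (-1.640, 53.44). RJ ⟂ JL; with |JL| = 12.3 on the left of RJ, L = J + 12.3·(-0.9265, -0.3762) = (-13.04, 48.81). Then |BL| = |L − B| = 50.52.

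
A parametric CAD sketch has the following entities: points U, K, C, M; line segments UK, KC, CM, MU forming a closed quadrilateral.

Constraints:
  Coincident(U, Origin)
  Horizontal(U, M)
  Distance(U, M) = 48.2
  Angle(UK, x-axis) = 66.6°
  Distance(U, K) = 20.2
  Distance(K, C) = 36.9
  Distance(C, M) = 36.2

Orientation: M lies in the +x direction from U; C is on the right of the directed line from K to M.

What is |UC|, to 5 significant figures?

23.934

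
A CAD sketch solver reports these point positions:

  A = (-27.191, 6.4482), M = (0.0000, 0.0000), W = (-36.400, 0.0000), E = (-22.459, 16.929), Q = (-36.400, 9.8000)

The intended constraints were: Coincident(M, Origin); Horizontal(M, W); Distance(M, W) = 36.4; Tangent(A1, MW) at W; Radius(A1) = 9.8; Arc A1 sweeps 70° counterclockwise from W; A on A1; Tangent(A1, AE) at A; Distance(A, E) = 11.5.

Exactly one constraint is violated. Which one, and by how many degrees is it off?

Tangent(A1, AE) at A — off by 4.30°.

M = (0.00, 0.00) ✓; M.y = 0.00, W.y = 0.00 ✓; |MW| = 36.40 ✓; ∠(QW, WM) = 90.00° ✓; |QW| = 9.800 ✓; bearing(Q→A) − bearing(Q→W) = 70.00° ✓; |QA| = 9.800 ✓; ∠(QA, AE) = 94.30° ✗; |AE| = 11.50 ✓.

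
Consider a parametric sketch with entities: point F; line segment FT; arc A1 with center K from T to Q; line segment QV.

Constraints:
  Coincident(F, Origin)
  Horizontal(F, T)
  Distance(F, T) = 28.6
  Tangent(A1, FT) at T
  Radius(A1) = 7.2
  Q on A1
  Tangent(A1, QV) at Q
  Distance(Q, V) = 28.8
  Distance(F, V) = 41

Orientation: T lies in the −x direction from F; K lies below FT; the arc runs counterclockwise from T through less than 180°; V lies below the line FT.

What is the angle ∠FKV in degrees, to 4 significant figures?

87.71°

Checks: |KQ| = 7.200 ✓; ∠(KQ, QV) = 90.00° ✓; |QV| = 28.80 ✓; |FV| = 41.00 ✓.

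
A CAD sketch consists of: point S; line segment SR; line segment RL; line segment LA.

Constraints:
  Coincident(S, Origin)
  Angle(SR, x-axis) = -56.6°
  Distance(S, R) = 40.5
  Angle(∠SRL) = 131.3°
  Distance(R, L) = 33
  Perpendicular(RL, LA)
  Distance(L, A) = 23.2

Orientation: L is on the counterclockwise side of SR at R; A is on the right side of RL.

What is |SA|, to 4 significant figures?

80.27

S is at the origin; SR runs at -56.6° with length 40.5, so R = 40.5·(cos -56.6°, sin -56.6°) = (22.29, -33.81). ∠SRL = 131.3°, so RL runs at -56.6° + (180° − 131.3°) = -7.900° from the x-axis; with |RL| = 33.0, L = R + 33.0·(cos -7.900°, sin -7.900°) = (54.98, -38.35). RL ⟂ LA; with |LA| = 23.2 on the right of RL, A = L + 23.2·(-0.1374, -0.9905) = (51.79, -61.33). Then |SA| = |A − S| = 80.27.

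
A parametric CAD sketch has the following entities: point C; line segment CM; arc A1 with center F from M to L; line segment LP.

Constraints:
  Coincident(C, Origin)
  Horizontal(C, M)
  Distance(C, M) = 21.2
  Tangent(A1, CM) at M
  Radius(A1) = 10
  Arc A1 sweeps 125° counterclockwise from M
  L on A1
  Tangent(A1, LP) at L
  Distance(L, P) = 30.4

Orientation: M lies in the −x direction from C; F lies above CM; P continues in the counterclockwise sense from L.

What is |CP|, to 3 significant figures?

50.8

C is at the origin; CM is horizontal with |CM| = 21.2 and M on the −x side, so M = (-21.2, 0.00). A1 meets CM tangentially, so FM is at right angles to CM, so F = M + (0, 10) = (-21.2, 10.0). On A1, M sits at bearing -90° from F; a 125° counterclockwise sweep puts L at bearing 35°, so L = F + 10.0·(cos 35°, sin 35°) = (-13.0, 15.7). A1 meets LP tangentially, so FL is at right angles to LP, so LP runs along (−sin 35°, cos 35°); with |LP| = 30.4, P = (-30.4, 40.6). Then |CP| = |P − C| = 50.8.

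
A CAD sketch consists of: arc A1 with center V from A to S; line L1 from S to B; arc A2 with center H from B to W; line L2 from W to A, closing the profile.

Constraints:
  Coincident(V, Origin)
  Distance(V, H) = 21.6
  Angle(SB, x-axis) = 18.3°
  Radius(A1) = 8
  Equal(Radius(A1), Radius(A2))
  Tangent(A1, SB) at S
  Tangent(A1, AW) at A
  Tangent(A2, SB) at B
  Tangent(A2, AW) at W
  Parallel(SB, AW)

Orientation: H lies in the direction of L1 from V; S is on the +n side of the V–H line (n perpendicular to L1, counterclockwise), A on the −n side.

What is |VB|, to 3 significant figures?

23.0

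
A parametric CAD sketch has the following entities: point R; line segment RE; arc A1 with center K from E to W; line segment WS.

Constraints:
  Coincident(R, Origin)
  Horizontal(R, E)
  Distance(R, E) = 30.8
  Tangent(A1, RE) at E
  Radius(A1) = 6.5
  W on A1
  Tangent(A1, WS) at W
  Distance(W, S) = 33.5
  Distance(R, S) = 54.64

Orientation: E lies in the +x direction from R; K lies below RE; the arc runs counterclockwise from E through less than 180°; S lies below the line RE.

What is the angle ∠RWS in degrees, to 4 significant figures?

131.6°

Checks: |KW| = 6.500 ✓; ∠(KW, WS) = 90.00° ✓; |WS| = 33.50 ✓; |RS| = 54.64 ✓.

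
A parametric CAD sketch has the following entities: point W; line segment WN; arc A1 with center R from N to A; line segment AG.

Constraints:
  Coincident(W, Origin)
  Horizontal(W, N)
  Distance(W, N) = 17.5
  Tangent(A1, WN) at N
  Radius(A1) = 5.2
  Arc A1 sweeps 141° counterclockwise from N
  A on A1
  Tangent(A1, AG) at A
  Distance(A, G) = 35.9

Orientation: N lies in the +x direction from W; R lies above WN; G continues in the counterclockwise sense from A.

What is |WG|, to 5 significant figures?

32.622

W is at the origin; WN is horizontal with |WN| = 17.5 and N on the +x side, so N = (17.500, 0.0000). A1 meets WN tangentially, so RN is at right angles to WN, so R = N + (0, 5.2) = (17.500, 5.2000). On A1, N sits at bearing -90° from R; a 141° counterclockwise sweep puts A at bearing 51°, so A = R + 5.2·(cos 51°, sin 51°) = (20.772, 9.2412). The tangent condition forces RA to be normal to AG, so AG runs along (−sin 51°, cos 51°); with |AG| = 35.9, G = (-7.1271, 31.834). Then |WG| = |G − W| = 32.622.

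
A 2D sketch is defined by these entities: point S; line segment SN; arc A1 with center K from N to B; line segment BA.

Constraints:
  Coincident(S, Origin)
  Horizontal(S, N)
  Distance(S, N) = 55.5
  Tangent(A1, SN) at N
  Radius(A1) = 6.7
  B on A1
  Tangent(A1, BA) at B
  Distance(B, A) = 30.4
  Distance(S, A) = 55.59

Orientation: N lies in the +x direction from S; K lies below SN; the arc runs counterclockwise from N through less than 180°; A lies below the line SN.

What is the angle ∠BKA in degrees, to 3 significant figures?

77.6°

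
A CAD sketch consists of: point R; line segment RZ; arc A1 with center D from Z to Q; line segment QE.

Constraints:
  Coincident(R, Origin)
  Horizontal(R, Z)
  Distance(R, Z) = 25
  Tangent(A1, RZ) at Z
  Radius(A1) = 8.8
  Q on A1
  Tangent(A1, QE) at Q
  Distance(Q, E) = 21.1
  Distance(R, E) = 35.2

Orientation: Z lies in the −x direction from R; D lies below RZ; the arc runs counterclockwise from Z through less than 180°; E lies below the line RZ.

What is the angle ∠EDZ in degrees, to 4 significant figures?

161.3°

Checks: |DQ| = 8.800 ✓; ∠(DQ, QE) = 90.00° ✓; |QE| = 21.10 ✓; |RE| = 35.20 ✓.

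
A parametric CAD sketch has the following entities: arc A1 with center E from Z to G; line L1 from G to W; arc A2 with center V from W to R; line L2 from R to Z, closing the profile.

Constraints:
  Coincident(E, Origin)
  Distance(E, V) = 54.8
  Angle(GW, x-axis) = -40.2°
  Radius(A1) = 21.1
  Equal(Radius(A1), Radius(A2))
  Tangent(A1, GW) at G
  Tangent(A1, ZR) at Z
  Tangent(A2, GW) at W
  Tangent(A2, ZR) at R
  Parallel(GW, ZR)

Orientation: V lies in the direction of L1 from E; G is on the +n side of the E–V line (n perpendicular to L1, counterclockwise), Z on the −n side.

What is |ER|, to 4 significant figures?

58.72

The slot axis is L1's direction at -40.2°, so u = (cos -40.2°, sin -40.2°) = (0.7638, -0.6455) and n = (−sin -40.2°, cos -40.2°) = (0.6455, 0.7638). E is at the origin and V lies 54.8 along u from E, so V = 54.8·u = (41.86, -35.37). Tangency of A1 to both parallel lines with radius 21.1 puts G and Z at E ± 21.1·n: G = (13.62, 16.12), Z = (-13.62, -16.12). Equal radii place W and R the same way about V: W = V + 21.1·n = (55.48, -19.25), R = V − 21.1·n = (28.24, -51.49). Then |ER| = |R − E| = 58.72.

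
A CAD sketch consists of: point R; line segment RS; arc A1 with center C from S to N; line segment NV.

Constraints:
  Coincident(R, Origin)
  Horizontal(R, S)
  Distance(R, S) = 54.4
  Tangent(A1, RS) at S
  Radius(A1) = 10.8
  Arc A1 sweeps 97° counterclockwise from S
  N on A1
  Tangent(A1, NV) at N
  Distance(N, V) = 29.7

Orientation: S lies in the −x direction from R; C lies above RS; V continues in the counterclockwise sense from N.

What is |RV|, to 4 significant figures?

62.99

On A1, S sits at bearing -90° from C; a 97° counterclockwise sweep puts N at bearing 7°, so N = C + 10.8·(cos 7°, sin 7°) = (-43.68, 12.12). The tangent condition forces CN to be normal to NV, so NV runs along (−sin 7°, cos 7°); with |NV| = 29.7, V = (-47.30, 41.59). Then |RV| = |V − R| = 62.99.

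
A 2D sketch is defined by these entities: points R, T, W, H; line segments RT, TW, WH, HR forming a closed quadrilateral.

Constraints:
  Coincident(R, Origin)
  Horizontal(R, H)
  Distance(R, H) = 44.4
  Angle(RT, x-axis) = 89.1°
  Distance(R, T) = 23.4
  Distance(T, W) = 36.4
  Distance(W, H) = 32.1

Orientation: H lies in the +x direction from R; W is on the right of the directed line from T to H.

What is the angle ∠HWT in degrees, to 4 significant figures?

93.21°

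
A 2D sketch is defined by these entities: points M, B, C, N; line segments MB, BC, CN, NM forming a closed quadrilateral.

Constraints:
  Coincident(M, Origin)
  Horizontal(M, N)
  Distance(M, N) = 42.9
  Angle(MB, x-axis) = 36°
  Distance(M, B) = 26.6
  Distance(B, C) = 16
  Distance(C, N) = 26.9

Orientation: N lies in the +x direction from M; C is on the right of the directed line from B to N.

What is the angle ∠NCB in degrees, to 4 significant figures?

71.16°

Checks: M = (0.00, 0.00) ✓; |BC| = 16.00 ✓; |CN| = 26.90 ✓.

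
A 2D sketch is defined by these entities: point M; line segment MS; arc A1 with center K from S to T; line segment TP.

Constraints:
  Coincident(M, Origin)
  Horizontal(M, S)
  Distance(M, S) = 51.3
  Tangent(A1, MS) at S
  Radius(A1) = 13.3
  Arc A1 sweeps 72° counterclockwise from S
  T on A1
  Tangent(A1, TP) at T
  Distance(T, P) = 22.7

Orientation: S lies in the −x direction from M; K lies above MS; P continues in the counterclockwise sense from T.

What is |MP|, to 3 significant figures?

44.1

M is at the origin; MS is horizontal with |MS| = 51.3 and S on the −x side, so S = (-51.3, 0.00). Since A1 is tangent to MS there, KS ⟂ MS, so K = S + (0, 13.3) = (-51.3, 13.3). On A1, S sits at bearing -90° from K; a 72° counterclockwise sweep puts T at bearing -18°, so T = K + 13.3·(cos -18°, sin -18°) = (-38.7, 9.19). Tangency of A1 to TP means the radius KT is perpendicular to TP, so TP runs along (−sin -18°, cos -18°); with |TP| = 22.7, P = (-31.6, 30.8). Then |MP| = |P − M| = 44.1.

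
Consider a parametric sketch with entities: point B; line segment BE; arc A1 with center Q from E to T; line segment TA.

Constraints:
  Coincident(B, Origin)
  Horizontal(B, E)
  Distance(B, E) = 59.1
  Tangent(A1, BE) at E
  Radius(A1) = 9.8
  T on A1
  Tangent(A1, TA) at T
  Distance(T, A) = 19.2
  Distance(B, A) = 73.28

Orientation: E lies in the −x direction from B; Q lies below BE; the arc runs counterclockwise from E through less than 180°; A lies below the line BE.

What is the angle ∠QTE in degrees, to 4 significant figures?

42.09°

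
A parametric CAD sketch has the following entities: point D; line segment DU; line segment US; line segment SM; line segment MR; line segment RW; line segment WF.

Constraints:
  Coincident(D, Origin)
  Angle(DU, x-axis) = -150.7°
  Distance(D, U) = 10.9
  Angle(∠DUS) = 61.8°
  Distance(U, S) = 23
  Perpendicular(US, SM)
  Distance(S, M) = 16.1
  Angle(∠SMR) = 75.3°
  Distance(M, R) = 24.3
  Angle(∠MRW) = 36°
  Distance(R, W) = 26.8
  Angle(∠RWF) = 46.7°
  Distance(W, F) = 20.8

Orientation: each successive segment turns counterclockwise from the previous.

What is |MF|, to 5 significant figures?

7.1752

∠MRW = 36.0° gives RW at -53.800° from the x-axis; with |RW| = 26.8, W = (11.234, -18.312). ∠RWF = 46.7° gives WF at 79.500° from the x-axis; with |WF| = 20.8, F = (15.025, 2.1400). Then |MF| = |F − M| = 7.1752.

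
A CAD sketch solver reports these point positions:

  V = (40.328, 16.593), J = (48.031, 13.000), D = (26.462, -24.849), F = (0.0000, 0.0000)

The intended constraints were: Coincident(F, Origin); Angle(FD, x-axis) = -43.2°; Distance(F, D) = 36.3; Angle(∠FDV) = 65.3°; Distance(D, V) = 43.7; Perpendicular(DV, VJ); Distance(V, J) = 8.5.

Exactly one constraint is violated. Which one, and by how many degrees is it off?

Perpendicular(DV, VJ) — off by 6.51°.

F = (0.00, 0.00) ✓; FD at -43.20° ✓; |FD| = 36.30 ✓; ∠FDV = 65.30° ✓; |DV| = 43.70 ✓; ∠(DV, VJ) = 96.51° ✗; |VJ| = 8.500 ✓.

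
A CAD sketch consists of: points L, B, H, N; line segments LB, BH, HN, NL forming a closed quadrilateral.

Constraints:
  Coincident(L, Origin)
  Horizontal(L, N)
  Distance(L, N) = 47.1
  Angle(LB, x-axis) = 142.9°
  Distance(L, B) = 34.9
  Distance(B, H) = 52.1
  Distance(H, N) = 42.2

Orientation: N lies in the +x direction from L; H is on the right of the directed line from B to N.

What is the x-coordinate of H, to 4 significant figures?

8.265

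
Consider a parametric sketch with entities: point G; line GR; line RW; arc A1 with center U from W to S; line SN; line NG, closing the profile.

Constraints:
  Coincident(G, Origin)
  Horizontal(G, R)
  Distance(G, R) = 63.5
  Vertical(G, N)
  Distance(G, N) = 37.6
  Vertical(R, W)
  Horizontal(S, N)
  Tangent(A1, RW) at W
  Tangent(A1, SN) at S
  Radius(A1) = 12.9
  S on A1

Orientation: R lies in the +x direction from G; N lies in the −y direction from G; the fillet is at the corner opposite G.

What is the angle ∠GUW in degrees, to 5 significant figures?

153.98°

The virtual corner opposite G is at (63.500, -37.600). A1 meets RW tangentially, so UW is at right angles to RW and since A1 is tangent to SN there, US ⟂ SN, with radius 12.9, so the center U sits 12.9 in from both sides at U = (50.600, -24.700). That places the tangent points at W = (63.500, -24.700) on RW and S = (50.600, -37.600) on SN. Then cos ∠GUW = UG·UW / (|UG||UW|), giving 153.98°.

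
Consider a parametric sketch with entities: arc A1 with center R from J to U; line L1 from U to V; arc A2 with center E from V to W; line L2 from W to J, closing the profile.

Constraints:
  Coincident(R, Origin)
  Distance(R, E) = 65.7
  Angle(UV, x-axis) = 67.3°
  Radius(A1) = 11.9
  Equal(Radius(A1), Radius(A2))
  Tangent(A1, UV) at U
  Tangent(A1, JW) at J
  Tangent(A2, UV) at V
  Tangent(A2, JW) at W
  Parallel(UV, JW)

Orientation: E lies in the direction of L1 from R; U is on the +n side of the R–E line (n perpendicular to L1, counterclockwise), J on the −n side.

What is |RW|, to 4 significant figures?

66.77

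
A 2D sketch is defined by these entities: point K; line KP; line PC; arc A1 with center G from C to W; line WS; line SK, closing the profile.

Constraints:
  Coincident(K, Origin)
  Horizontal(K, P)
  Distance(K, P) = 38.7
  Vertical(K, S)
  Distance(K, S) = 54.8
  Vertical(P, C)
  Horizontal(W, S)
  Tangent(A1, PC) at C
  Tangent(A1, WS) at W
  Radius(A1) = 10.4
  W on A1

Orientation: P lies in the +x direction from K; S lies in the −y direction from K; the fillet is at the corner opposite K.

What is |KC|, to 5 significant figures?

58.899

The virtual corner opposite K is at (38.700, -54.800). A1 meets PC tangentially, so GC is at right angles to PC and since A1 is tangent to WS there, GW ⟂ WS, with radius 10.4, so the center G sits 10.4 in from both sides at G = (28.300, -44.400). That places the tangent points at C = (38.700, -44.400) on PC and W = (28.300, -54.800) on WS. Then |KC| = |C − K| = 58.899.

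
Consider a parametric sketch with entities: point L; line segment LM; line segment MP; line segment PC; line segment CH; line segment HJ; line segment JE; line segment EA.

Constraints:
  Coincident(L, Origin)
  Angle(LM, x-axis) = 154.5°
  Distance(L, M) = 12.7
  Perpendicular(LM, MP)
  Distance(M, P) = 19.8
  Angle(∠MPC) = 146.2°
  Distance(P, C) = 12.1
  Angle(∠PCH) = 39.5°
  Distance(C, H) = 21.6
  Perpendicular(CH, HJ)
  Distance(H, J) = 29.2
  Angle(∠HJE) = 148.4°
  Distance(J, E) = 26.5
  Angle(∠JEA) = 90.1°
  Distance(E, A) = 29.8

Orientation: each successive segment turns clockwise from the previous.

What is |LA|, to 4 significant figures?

61.95

∠HJE = 148.4° gives JE at 128.6° from the x-axis; with |JE| = 26.5, E = (-43.86, 39.79). ∠JEA = 90.1° gives EA at 38.70° from the x-axis; with |EA| = 29.8, A = (-20.60, 58.43). Then |LA| = |A − L| = 61.95.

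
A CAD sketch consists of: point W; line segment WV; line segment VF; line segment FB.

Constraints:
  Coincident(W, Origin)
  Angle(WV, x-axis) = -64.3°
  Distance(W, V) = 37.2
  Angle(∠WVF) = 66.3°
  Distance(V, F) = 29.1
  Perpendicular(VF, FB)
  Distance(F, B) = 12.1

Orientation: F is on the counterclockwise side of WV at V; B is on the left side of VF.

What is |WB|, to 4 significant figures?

26.12

W is at the origin; WV runs at -64.3° with length 37.2, so V = 37.2·(cos -64.3°, sin -64.3°) = (16.13, -33.52). ∠WVF = 66.3°, so VF runs at -64.3° + (180° − 66.3°) = 49.40° from the x-axis; with |VF| = 29.1, F = V + 29.1·(cos 49.40°, sin 49.40°) = (35.07, -11.43). VF ⟂ FB; with |FB| = 12.1 on the left of VF, B = F + 12.1·(-0.7593, 0.6508) = (25.88, -3.551). Then |WB| = |B − W| = 26.12.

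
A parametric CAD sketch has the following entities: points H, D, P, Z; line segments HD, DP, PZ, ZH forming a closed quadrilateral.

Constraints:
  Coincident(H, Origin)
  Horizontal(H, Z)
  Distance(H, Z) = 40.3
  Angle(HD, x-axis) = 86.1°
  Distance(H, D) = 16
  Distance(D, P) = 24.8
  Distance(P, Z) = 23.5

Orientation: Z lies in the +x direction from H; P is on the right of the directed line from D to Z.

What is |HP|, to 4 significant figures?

17.27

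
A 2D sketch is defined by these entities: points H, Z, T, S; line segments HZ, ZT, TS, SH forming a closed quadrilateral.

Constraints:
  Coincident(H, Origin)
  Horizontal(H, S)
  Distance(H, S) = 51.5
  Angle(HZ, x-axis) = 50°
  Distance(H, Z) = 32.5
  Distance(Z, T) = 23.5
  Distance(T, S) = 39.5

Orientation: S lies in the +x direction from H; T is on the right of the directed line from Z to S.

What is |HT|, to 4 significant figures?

12.51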